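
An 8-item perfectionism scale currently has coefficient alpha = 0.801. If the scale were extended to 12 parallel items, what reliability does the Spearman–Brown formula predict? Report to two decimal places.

predicted reliability = 0.86

Length factor m = 12/8 = 1.5000
α' = m·α / (1 + (m−1)·α)
   = 12/8 × 0.801 / (1 + (12/8 − 1) × 0.801)
   = 1.2015 / 1.4005 = 0.86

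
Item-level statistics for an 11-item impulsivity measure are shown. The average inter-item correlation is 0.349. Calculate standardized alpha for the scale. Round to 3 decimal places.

Standardized α = k·r̄ / (1 + (k−1)·r̄) = 11 × 0.349 / (1 + 10 × 0.349)
  = 3.8390 / 4.4900 = 0.855

standardized alpha = 0.855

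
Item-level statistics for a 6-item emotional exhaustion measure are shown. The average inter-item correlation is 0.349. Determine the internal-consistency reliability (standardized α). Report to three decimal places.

Standardized α = k·r̄ / (1 + (k−1)·r̄) = 6 × 0.349 / (1 + 5 × 0.349)
  = 2.0940 / 2.7450 = 0.763

standardized α = 0.763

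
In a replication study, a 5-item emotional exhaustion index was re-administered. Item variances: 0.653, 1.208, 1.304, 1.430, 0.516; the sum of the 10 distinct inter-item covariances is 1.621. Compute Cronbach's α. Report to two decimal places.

α = 0.49

sum of item variances = 0.653 + 1.208 + 1.304 + 1.430 + 0.516 = 5.111
Sum of distinct covariances = 1.621
total variance = sum of item variances + 2·Σcov = 5.111 + 2 × 1.621 = 8.353
α = (5/4)·(1 − 5.111/8.353) = 0.49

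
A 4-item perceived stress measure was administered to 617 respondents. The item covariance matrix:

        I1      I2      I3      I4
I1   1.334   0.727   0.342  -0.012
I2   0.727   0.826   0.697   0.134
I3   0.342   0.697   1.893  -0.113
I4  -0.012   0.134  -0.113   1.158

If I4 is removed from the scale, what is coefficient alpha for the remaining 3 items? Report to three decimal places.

α = 0.698

Remaining items: I1, I2, I3 (k = 3).
ΣVar(i) = 1.334 + 0.826 + 1.893 = 4.053
Var(T) = 4.053 + 2 × 1.766 = 7.585
α (item deleted) = (3/2)·(1 − 4.053/7.585) = 0.698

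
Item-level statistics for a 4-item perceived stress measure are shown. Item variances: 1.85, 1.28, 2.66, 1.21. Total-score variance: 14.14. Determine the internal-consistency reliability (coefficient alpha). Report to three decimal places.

α = 0.673

sum of item variances = 1.85 + 1.28 + 2.66 + 1.21 = 7.00
α = (k/(k−1))·(1 − sum of item variances/σ²_T) = (4/3)·(1 − 7.00/14.14) = 0.673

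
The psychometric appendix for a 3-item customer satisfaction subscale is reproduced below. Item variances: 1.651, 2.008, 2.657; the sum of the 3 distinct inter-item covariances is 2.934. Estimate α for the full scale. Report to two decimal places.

α = 0.72

Σσᵢ² = 1.651 + 2.008 + 2.657 = 6.316
Sum of distinct covariances = 2.934
Var(T) = Σσᵢ² + 2·Σcov = 6.316 + 2 × 2.934 = 12.184
α = (3/2)·(1 − 6.316/12.184) = 0.72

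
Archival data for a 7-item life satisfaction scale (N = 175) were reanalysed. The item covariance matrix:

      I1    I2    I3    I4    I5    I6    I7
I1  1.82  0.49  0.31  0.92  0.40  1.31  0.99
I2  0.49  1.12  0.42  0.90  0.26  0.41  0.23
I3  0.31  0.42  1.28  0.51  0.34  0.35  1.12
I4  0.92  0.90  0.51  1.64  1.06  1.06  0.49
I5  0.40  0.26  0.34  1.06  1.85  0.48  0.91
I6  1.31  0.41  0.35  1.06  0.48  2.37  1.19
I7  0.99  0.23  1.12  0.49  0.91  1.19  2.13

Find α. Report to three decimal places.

Σσᵢ² = 1.82 + 1.12 + 1.28 + 1.64 + 1.85 + 2.37 + 2.13 = 12.21
Σ_{i<j} σ_ij = 14.15
Var(T) = 12.21 + 2 × 14.15 = 40.51
α = (k/(k−1))·(1 − Σσᵢ²/Var(T)) = (7/6)·(1 − 12.21/40.51) = 0.815

α = 0.815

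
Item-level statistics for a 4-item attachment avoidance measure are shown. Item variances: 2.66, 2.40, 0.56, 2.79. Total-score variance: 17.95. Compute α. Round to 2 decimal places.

α = 0.71

sum of item variances = 2.66 + 2.40 + 0.56 + 2.79 = 8.41
α = (k/(k−1))·(1 − sum of item variances/total variance) = (4/3)·(1 − 8.41/17.95) = 0.71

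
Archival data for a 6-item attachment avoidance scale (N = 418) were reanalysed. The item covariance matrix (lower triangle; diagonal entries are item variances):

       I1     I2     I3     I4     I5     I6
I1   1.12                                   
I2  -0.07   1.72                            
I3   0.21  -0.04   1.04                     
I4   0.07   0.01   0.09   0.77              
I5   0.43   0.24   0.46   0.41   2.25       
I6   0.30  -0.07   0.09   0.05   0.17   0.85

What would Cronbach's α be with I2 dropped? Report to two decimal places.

Remaining items: I1, I3, I4, I5, I6 (k = 5).
sum of item variances = 1.12 + 1.04 + 0.77 + 2.25 + 0.85 = 6.03
σ²_T = 6.03 + 2 × 2.28 = 10.59
α (item deleted) = (5/4)·(1 − 6.03/10.59) = 0.54

α = 0.54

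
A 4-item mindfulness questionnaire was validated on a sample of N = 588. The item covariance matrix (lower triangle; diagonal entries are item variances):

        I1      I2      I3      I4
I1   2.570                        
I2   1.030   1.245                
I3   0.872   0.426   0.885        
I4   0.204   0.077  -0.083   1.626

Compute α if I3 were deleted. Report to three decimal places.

α = 0.488

Remaining items: I1, I2, I4 (k = 3).
Σσ²ᵢ = 2.570 + 1.245 + 1.626 = 5.441
Var(T) = 5.441 + 2 × 1.311 = 8.063
α (item deleted) = (3/2)·(1 − 5.441/8.063) = 0.488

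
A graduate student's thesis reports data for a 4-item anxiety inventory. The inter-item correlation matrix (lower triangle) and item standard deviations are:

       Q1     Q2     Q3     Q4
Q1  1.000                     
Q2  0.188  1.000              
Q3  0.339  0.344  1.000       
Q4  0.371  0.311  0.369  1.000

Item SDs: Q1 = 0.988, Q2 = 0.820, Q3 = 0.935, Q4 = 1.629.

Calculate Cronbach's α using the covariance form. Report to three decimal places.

Cronbach's α = 0.628

Σσ²ᵢ = 0.988² + 0.820² + 0.935² + 1.629² = 5.1764
Covariances σ_ij = r_ij · s_i · s_j:
  σ(Q1,Q2) = 0.188 × 0.988 × 0.820 = 0.1523
  σ(Q1,Q3) = 0.339 × 0.988 × 0.935 = 0.3132
  σ(Q1,Q4) = 0.371 × 0.988 × 1.629 = 0.5971
  σ(Q2,Q3) = 0.344 × 0.820 × 0.935 = 0.2637
  σ(Q2,Q4) = 0.311 × 0.820 × 1.629 = 0.4154
  σ(Q3,Q4) = 0.369 × 0.935 × 1.629 = 0.5620
σ²_T = Σσ²ᵢ + 2·Σσ_ij = 5.1764 + 2 × 2.3037 = 9.7838
α = (4/3)·(1 − 5.1764/9.7838) = 0.628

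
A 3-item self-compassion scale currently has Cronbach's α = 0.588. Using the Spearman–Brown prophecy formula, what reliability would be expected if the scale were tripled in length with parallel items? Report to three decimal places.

predicted reliability = 0.811

Length factor m = 3
α' = m·α / (1 + (m−1)·α)
   = 3 × 0.588 / (1 + (3 − 1) × 0.588)
   = 1.7640 / 2.1760 = 0.811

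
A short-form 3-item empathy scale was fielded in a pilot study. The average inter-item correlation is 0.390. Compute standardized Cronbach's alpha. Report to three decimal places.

α = 0.657

Standardized α = k·r̄ / (1 + (k−1)·r̄) = 3 × 0.390 / (1 + 2 × 0.390)
  = 1.1700 / 1.7800 = 0.657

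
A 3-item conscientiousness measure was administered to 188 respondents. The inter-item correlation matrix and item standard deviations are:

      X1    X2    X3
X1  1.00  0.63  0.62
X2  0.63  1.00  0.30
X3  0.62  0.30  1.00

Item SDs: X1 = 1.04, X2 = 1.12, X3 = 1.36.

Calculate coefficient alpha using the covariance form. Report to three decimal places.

α = 0.745

Σσ²ᵢ = 1.04² + 1.12² + 1.36² = 4.1856
Covariances σ_ij = r_ij · s_i · s_j:
  σ(X1,X2) = 0.63 × 1.04 × 1.12 = 0.7338
  σ(X1,X3) = 0.62 × 1.04 × 1.36 = 0.8769
  σ(X2,X3) = 0.30 × 1.12 × 1.36 = 0.4570
σ²_T = Σσ²ᵢ + 2·Σσ_ij = 4.1856 + 2 × 2.0677 = 8.3210
α = (3/2)·(1 − 4.1856/8.3210) = 0.745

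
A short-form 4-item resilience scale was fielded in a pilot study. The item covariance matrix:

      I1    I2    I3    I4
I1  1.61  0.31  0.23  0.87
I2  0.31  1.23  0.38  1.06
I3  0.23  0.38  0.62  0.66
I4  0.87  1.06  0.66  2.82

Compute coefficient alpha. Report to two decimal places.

ΣVar(i) = 1.61 + 1.23 + 0.62 + 2.82 = 6.28
Sum of the distinct covariances = 3.51
σ²_total = 6.28 + 2 × 3.51 = 13.30
α = (k/(k−1))·(1 − ΣVar(i)/σ²_total) = (4/3)·(1 − 6.28/13.30) = 0.70

α = 0.70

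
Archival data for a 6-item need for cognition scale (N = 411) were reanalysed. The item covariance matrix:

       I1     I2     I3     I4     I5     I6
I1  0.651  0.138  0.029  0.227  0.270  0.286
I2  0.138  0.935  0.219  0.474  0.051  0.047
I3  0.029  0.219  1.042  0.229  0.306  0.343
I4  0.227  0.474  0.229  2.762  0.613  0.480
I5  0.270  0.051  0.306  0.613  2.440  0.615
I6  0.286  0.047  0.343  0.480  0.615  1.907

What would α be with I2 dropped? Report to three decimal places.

α = 0.545

Remaining items: I1, I3, I4, I5, I6 (k = 5).
sum of item variances = 0.651 + 1.042 + 2.762 + 2.440 + 1.907 = 8.802
σ²_T = 8.802 + 2 × 3.398 = 15.598
α (item deleted) = (5/4)·(1 − 8.802/15.598) = 0.545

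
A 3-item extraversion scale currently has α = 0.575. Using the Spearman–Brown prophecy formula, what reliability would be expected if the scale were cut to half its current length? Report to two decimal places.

Length factor m = 1/2
α' = m·α / (1 − (1−m)·α)
   = 1/2 × 0.575 / (1 − (1 − 1/2) × 0.575)
   = 0.2875 / 0.7125 = 0.40

predicted reliability = 0.40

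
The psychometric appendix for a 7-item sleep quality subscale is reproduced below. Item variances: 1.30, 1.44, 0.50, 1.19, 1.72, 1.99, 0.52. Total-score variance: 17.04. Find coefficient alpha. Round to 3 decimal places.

α = 0.574

sum of item variances = 1.30 + 1.44 + 0.50 + 1.19 + 1.72 + 1.99 + 0.52 = 8.66
α = (k/(k−1))·(1 − sum of item variances/Var(T)) = (7/6)·(1 − 8.66/17.04) = 0.574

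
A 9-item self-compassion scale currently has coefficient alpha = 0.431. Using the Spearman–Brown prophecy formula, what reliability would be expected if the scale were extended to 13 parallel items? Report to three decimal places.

Length factor m = 13/9 = 1.4444
α' = m·α / (1 + (m−1)·α)
   = 13/9 × 0.431 / (1 + (13/9 − 1) × 0.431)
   = 0.6226 / 1.1916 = 0.522

predicted reliability = 0.522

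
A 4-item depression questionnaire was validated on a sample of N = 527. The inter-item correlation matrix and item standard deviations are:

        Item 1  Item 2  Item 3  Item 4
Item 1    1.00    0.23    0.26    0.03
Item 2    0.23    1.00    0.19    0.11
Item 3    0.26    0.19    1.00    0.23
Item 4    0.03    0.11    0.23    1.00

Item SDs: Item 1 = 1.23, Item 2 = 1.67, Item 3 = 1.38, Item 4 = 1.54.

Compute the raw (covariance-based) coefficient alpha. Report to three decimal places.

Σσ²ᵢ = 1.23² + 1.67² + 1.38² + 1.54² = 8.5778
Covariances σ_ij = r_ij · s_i · s_j:
  σ(Item 1,Item 2) = 0.23 × 1.23 × 1.67 = 0.4724
  σ(Item 1,Item 3) = 0.26 × 1.23 × 1.38 = 0.4413
  σ(Item 1,Item 4) = 0.03 × 1.23 × 1.54 = 0.0568
  σ(Item 2,Item 3) = 0.19 × 1.67 × 1.38 = 0.4379
  σ(Item 2,Item 4) = 0.11 × 1.67 × 1.54 = 0.2829
  σ(Item 3,Item 4) = 0.23 × 1.38 × 1.54 = 0.4888
σ²_T = Σσ²ᵢ + 2·Σσ_ij = 8.5778 + 2 × 2.1801 = 12.9380
α = (4/3)·(1 − 8.5778/12.9380) = 0.449

coefficient alpha = 0.449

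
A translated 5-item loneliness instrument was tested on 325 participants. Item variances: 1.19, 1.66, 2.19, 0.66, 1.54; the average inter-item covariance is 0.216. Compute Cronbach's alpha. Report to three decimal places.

Σσᵢ² = 1.19 + 1.66 + 2.19 + 0.66 + 1.54 = 7.24
Sum of the 10 distinct covariances = 10 × 0.216 = 2.160
σ²_total = Σσᵢ² + 2·Σcov = 7.24 + 2 × 2.160 = 11.560
α = (5/4)·(1 − 7.24/11.560) = 0.467

α = 0.467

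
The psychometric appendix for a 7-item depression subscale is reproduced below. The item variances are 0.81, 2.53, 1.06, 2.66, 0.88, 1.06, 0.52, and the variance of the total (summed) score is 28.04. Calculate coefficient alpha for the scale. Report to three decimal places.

Σσ²ᵢ = 0.81 + 2.53 + 1.06 + 2.66 + 0.88 + 1.06 + 0.52 = 9.52
α = (k/(k−1))·(1 − Σσ²ᵢ/Var(T)) = (7/6)·(1 − 9.52/28.04) = 0.771

α = 0.771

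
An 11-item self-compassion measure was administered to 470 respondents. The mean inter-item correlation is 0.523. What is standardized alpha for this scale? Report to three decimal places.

α = 0.923

Standardized α = k·r̄ / (1 + (k−1)·r̄) = 11 × 0.523 / (1 + 10 × 0.523)
  = 5.7530 / 6.2300 = 0.923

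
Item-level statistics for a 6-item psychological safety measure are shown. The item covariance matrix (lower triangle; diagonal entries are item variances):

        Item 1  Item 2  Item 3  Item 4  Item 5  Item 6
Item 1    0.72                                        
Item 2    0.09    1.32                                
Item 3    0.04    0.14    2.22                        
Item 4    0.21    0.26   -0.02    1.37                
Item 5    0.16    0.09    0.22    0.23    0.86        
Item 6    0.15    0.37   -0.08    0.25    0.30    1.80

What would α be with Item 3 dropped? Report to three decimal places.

α = 0.513

Remaining items: Item 1, Item 2, Item 4, Item 5, Item 6 (k = 5).
Σσ²ᵢ = 0.72 + 1.32 + 1.37 + 0.86 + 1.80 = 6.07
total variance = 6.07 + 2 × 2.11 = 10.29
α (item deleted) = (5/4)·(1 − 6.07/10.29) = 0.513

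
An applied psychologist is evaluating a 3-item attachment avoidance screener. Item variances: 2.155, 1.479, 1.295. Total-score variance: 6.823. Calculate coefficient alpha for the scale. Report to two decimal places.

ΣVar(i) = 2.155 + 1.479 + 1.295 = 4.929
α = (k/(k−1))·(1 − ΣVar(i)/σ²_total) = (3/2)·(1 − 4.929/6.823) = 0.42

coefficient alpha = 0.42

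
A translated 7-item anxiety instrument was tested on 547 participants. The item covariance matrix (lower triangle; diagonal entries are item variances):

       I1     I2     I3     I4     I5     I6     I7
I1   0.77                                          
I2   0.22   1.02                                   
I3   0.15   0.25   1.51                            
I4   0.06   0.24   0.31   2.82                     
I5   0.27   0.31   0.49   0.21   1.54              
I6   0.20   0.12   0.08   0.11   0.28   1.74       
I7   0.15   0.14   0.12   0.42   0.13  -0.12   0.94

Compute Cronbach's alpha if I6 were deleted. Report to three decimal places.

α = 0.536

Remaining items: I1, I2, I3, I4, I5, I7 (k = 6).
ΣVar(i) = 0.77 + 1.02 + 1.51 + 2.82 + 1.54 + 0.94 = 8.60
σ²_T = 8.60 + 2 × 3.47 = 15.54
α (item deleted) = (6/5)·(1 − 8.60/15.54) = 0.536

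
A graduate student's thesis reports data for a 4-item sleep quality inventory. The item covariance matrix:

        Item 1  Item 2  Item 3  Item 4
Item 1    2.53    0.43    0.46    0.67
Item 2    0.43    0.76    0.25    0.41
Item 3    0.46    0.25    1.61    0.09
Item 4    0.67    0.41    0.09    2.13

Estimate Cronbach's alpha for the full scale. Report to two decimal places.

sum of item variances = 2.53 + 0.76 + 1.61 + 2.13 = 7.03
Sum of the distinct covariances = 2.31
σ²_total = 7.03 + 2 × 2.31 = 11.65
α = (k/(k−1))·(1 − sum of item variances/σ²_total) = (4/3)·(1 − 7.03/11.65) = 0.53

Cronbach's alpha = 0.53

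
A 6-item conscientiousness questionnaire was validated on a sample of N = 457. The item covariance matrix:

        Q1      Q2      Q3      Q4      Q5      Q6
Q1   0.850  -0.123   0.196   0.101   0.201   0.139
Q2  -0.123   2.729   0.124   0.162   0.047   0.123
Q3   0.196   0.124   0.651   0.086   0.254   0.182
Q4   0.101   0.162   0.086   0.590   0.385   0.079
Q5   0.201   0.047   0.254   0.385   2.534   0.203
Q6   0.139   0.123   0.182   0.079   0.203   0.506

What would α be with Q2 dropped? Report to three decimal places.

α = 0.520

Remaining items: Q1, Q3, Q4, Q5, Q6 (k = 5).
Σσᵢ² = 0.850 + 0.651 + 0.590 + 2.534 + 0.506 = 5.131
σ²_total = 5.131 + 2 × 1.826 = 8.783
α (item deleted) = (5/4)·(1 − 5.131/8.783) = 0.520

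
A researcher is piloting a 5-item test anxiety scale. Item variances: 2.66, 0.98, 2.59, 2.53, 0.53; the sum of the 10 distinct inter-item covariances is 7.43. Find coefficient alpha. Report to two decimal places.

coefficient alpha = 0.77

sum of item variances = 2.66 + 0.98 + 2.59 + 2.53 + 0.53 = 9.29
Sum of distinct covariances = 7.43
σ²_total = sum of item variances + 2·Σcov = 9.29 + 2 × 7.43 = 24.15
α = (5/4)·(1 − 9.29/24.15) = 0.77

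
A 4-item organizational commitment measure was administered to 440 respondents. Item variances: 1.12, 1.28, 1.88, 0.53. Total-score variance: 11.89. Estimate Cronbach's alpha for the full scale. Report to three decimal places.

sum of item variances = 1.12 + 1.28 + 1.88 + 0.53 = 4.81
α = (k/(k−1))·(1 − sum of item variances/σ²_T) = (4/3)·(1 − 4.81/11.89) = 0.794

Cronbach's alpha = 0.794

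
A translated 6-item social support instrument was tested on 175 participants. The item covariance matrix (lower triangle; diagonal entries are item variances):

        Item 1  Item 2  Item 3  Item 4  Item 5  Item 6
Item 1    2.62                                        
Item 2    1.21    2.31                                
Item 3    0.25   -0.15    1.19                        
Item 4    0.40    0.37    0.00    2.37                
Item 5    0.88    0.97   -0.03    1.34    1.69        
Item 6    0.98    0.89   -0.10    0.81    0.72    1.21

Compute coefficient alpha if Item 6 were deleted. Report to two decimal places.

Remaining items: Item 1, Item 2, Item 3, Item 4, Item 5 (k = 5).
Σσ²ᵢ = 2.62 + 2.31 + 1.19 + 2.37 + 1.69 = 10.18
Var(T) = 10.18 + 2 × 5.24 = 20.66
α (item deleted) = (5/4)·(1 − 10.18/20.66) = 0.63

coefficient alpha = 0.63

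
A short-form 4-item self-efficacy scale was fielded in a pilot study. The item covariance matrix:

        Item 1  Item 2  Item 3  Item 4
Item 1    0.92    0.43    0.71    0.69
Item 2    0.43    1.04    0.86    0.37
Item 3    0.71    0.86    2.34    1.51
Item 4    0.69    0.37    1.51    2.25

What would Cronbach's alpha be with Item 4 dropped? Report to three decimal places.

α = 0.723

Remaining items: Item 1, Item 2, Item 3 (k = 3).
sum of item variances = 0.92 + 1.04 + 2.34 = 4.30
σ²_T = 4.30 + 2 × 2.00 = 8.30
α (item deleted) = (3/2)·(1 − 4.30/8.30) = 0.723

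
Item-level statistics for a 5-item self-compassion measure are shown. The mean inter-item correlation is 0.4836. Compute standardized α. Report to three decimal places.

Standardized α = k·r̄ / (1 + (k−1)·r̄) = 5 × 0.4836 / (1 + 4 × 0.4836)
  = 2.4180 / 2.9344 = 0.824

standardized α = 0.824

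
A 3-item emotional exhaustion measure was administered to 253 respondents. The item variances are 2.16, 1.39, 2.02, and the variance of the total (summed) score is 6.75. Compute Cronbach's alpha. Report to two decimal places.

α = 0.26

ΣVar(i) = 2.16 + 1.39 + 2.02 = 5.57
α = (k/(k−1))·(1 − ΣVar(i)/Var(T)) = (3/2)·(1 − 5.57/6.75) = 0.26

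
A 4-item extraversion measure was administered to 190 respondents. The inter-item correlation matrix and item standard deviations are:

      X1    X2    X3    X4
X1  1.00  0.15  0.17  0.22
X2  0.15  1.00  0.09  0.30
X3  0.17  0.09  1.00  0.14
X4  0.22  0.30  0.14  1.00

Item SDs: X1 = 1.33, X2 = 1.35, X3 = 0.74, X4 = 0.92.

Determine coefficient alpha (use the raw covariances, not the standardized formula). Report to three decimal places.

α = 0.449

Σσ²ᵢ = 1.33² + 1.35² + 0.74² + 0.92² = 4.9854
Covariances σ_ij = r_ij · s_i · s_j:
  σ(X1,X2) = 0.15 × 1.33 × 1.35 = 0.2693
  σ(X1,X3) = 0.17 × 1.33 × 0.74 = 0.1673
  σ(X1,X4) = 0.22 × 1.33 × 0.92 = 0.2692
  σ(X2,X3) = 0.09 × 1.35 × 0.74 = 0.0899
  σ(X2,X4) = 0.30 × 1.35 × 0.92 = 0.3726
  σ(X3,X4) = 0.14 × 0.74 × 0.92 = 0.0953
σ²_T = Σσ²ᵢ + 2·Σσ_ij = 4.9854 + 2 × 1.2636 = 7.5126
α = (4/3)·(1 − 4.9854/7.5126) = 0.449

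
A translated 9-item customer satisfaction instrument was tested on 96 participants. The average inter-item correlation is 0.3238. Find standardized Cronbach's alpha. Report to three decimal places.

Standardized α = k·r̄ / (1 + (k−1)·r̄) = 9 × 0.3238 / (1 + 8 × 0.3238)
  = 2.9142 / 3.5904 = 0.812

standardized Cronbach's alpha = 0.812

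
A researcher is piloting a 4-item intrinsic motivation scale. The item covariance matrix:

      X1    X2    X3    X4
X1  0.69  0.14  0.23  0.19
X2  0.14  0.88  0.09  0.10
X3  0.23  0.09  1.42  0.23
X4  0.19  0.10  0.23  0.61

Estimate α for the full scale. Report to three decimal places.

α = 0.470

Σσ²ᵢ = 0.69 + 0.88 + 1.42 + 0.61 = 3.60
Sum of the distinct covariances = 0.98
total variance = 3.60 + 2 × 0.98 = 5.56
α = (k/(k−1))·(1 − Σσ²ᵢ/total variance) = (4/3)·(1 − 3.60/5.56) = 0.470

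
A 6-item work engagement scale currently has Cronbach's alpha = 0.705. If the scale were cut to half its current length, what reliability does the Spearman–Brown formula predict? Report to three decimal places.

Length factor m = 1/2
α' = m·α / (1 − (1−m)·α)
   = 1/2 × 0.705 / (1 − (1 − 1/2) × 0.705)
   = 0.3525 / 0.6475 = 0.544

predicted reliability = 0.544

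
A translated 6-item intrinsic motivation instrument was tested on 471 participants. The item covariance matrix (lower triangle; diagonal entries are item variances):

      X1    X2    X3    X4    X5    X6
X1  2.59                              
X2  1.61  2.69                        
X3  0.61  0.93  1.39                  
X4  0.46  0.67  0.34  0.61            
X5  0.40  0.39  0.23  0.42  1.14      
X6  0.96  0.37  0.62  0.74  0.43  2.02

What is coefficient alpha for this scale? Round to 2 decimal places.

ΣVar(i) = 2.59 + 2.69 + 1.39 + 0.61 + 1.14 + 2.02 = 10.44
Sum of the distinct covariances = 9.18
σ²_T = 10.44 + 2 × 9.18 = 28.80
α = (k/(k−1))·(1 − ΣVar(i)/σ²_T) = (6/5)·(1 − 10.44/28.80) = 0.76

α = 0.76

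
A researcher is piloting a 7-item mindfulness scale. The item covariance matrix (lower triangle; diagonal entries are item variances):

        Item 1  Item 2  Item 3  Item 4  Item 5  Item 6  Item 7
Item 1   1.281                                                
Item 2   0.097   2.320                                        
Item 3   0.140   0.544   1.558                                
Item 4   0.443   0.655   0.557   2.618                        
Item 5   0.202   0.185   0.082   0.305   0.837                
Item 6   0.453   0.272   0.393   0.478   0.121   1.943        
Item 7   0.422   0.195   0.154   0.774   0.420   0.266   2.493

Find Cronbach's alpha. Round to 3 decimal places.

Cronbach's alpha = 0.610

ΣVar(i) = 1.281 + 2.320 + 1.558 + 2.618 + 0.837 + 1.943 + 2.493 = 13.050
Σ_{i<j} σ_ij = 7.158
σ²_T = 13.050 + 2 × 7.158 = 27.366
α = (k/(k−1))·(1 − ΣVar(i)/σ²_T) = (7/6)·(1 − 13.050/27.366) = 0.610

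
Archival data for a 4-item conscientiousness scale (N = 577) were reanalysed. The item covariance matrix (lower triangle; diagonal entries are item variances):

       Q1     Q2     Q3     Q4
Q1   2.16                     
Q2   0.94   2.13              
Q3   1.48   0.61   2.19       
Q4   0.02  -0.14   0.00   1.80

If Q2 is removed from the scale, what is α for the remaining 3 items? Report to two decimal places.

α = 0.49

Remaining items: Q1, Q3, Q4 (k = 3).
ΣVar(i) = 2.16 + 2.19 + 1.80 = 6.15
total variance = 6.15 + 2 × 1.50 = 9.15
α (item deleted) = (3/2)·(1 − 6.15/9.15) = 0.49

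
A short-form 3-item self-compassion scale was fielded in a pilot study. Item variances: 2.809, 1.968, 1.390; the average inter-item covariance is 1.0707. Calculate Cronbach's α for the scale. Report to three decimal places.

Σσᵢ² = 2.809 + 1.968 + 1.390 = 6.167
Sum of the 3 distinct covariances = 3 × 1.0707 = 3.2121
total variance = Σσᵢ² + 2·Σcov = 6.167 + 2 × 3.2121 = 12.5912
α = (3/2)·(1 − 6.167/12.5912) = 0.765

α = 0.765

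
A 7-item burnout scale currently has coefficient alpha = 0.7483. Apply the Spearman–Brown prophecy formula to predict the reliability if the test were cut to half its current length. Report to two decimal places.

predicted reliability = 0.60

Length factor m = 1/2
α' = m·α / (1 − (1−m)·α)
   = 1/2 × 0.7483 / (1 − (1 − 1/2) × 0.7483)
   = 0.3741 / 0.6259 = 0.60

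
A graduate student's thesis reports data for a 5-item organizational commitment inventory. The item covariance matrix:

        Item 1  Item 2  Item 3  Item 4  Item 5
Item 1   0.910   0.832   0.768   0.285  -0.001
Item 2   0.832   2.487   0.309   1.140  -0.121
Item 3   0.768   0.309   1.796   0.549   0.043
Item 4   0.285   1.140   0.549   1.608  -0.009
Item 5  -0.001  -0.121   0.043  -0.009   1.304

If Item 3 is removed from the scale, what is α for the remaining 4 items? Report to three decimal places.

Remaining items: Item 1, Item 2, Item 4, Item 5 (k = 4).
Σσ²ᵢ = 0.910 + 2.487 + 1.608 + 1.304 = 6.309
total variance = 6.309 + 2 × 2.126 = 10.561
α (item deleted) = (4/3)·(1 − 6.309/10.561) = 0.537

α = 0.537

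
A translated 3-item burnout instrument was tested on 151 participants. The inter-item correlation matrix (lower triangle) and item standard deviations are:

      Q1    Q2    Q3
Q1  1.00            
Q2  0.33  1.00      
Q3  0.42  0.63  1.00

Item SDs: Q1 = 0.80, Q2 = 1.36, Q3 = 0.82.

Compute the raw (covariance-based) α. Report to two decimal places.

α = 0.69

Σσ²ᵢ = 0.80² + 1.36² + 0.82² = 3.1620
Covariances σ_ij = r_ij · s_i · s_j:
  σ(Q1,Q2) = 0.33 × 0.80 × 1.36 = 0.3590
  σ(Q1,Q3) = 0.42 × 0.80 × 0.82 = 0.2755
  σ(Q2,Q3) = 0.63 × 1.36 × 0.82 = 0.7026
σ²_T = Σσ²ᵢ + 2·Σσ_ij = 3.1620 + 2 × 1.3371 = 5.8362
α = (3/2)·(1 − 3.1620/5.8362) = 0.69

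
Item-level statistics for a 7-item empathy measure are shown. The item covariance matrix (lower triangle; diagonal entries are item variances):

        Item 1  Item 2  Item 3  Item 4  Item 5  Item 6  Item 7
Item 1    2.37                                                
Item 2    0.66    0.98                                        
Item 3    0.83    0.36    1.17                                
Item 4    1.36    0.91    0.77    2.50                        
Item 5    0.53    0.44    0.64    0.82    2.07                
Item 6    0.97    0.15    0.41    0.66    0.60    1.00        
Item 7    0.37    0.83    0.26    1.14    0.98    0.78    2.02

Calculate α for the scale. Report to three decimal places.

α = 0.822

Σσᵢ² = 2.37 + 0.98 + 1.17 + 2.50 + 2.07 + 1.00 + 2.02 = 12.11
Σ_{i<j} σ_ij = 14.47
Var(T) = 12.11 + 2 × 14.47 = 41.05
α = (k/(k−1))·(1 − Σσᵢ²/Var(T)) = (7/6)·(1 − 12.11/41.05) = 0.822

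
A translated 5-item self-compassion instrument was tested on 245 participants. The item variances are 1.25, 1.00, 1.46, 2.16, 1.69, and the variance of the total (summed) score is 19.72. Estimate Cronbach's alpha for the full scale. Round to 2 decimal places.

Cronbach's alpha = 0.77

Σσ²ᵢ = 1.25 + 1.00 + 1.46 + 2.16 + 1.69 = 7.56
α = (k/(k−1))·(1 − Σσ²ᵢ/Var(T)) = (5/4)·(1 − 7.56/19.72) = 0.77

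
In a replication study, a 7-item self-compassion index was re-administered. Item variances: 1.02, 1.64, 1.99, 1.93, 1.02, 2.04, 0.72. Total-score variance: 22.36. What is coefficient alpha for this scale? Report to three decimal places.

ΣVar(i) = 1.02 + 1.64 + 1.99 + 1.93 + 1.02 + 2.04 + 0.72 = 10.36
α = (k/(k−1))·(1 − ΣVar(i)/σ²_total) = (7/6)·(1 − 10.36/22.36) = 0.626

α = 0.626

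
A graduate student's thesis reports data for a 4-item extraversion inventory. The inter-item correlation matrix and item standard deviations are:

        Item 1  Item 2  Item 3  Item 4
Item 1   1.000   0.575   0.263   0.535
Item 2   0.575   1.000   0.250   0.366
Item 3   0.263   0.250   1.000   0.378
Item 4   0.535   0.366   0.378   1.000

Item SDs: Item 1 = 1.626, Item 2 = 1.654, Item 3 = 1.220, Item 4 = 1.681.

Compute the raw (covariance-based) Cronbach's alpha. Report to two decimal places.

Σσ²ᵢ = 1.626² + 1.654² + 1.220² + 1.681² = 9.6938
Covariances σ_ij = r_ij · s_i · s_j:
  σ(Item 1,Item 2) = 0.575 × 1.626 × 1.654 = 1.5464
  σ(Item 1,Item 3) = 0.263 × 1.626 × 1.220 = 0.5217
  σ(Item 1,Item 4) = 0.535 × 1.626 × 1.681 = 1.4623
  σ(Item 2,Item 3) = 0.250 × 1.654 × 1.220 = 0.5045
  σ(Item 2,Item 4) = 0.366 × 1.654 × 1.681 = 1.0176
  σ(Item 3,Item 4) = 0.378 × 1.220 × 1.681 = 0.7752
σ²_T = Σσ²ᵢ + 2·Σσ_ij = 9.6938 + 2 × 5.8277 = 21.3492
α = (4/3)·(1 − 9.6938/21.3492) = 0.73

Cronbach's alpha = 0.73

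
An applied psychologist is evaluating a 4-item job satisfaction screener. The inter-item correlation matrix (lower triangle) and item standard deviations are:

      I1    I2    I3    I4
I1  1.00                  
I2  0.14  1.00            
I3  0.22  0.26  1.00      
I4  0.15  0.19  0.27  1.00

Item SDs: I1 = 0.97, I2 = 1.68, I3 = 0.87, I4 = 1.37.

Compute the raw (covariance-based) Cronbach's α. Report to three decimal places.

Σσ²ᵢ = 0.97² + 1.68² + 0.87² + 1.37² = 6.3971
Covariances σ_ij = r_ij · s_i · s_j:
  σ(I1,I2) = 0.14 × 0.97 × 1.68 = 0.2281
  σ(I1,I3) = 0.22 × 0.97 × 0.87 = 0.1857
  σ(I1,I4) = 0.15 × 0.97 × 1.37 = 0.1993
  σ(I2,I3) = 0.26 × 1.68 × 0.87 = 0.3800
  σ(I2,I4) = 0.19 × 1.68 × 1.37 = 0.4373
  σ(I3,I4) = 0.27 × 0.87 × 1.37 = 0.3218
σ²_T = Σσ²ᵢ + 2·Σσ_ij = 6.3971 + 2 × 1.7522 = 9.9015
α = (4/3)·(1 − 6.3971/9.9015) = 0.472

α = 0.472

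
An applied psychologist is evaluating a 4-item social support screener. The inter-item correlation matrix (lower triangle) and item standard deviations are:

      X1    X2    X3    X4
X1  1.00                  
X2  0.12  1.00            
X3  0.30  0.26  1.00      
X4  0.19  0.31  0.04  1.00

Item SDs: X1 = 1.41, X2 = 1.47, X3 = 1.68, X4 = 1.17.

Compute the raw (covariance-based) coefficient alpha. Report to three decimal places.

α = 0.503

Σσ²ᵢ = 1.41² + 1.47² + 1.68² + 1.17² = 8.3403
Covariances σ_ij = r_ij · s_i · s_j:
  σ(X1,X2) = 0.12 × 1.41 × 1.47 = 0.2487
  σ(X1,X3) = 0.30 × 1.41 × 1.68 = 0.7106
  σ(X1,X4) = 0.19 × 1.41 × 1.17 = 0.3134
  σ(X2,X3) = 0.26 × 1.47 × 1.68 = 0.6421
  σ(X2,X4) = 0.31 × 1.47 × 1.17 = 0.5332
  σ(X3,X4) = 0.04 × 1.68 × 1.17 = 0.0786
σ²_T = Σσ²ᵢ + 2·Σσ_ij = 8.3403 + 2 × 2.5266 = 13.3935
α = (4/3)·(1 − 8.3403/13.3935) = 0.503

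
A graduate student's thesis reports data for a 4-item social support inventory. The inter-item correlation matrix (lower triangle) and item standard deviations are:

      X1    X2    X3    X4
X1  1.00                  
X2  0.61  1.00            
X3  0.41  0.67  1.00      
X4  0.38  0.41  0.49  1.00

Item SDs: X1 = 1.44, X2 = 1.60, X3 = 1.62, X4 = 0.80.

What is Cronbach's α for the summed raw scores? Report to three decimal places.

Σσ²ᵢ = 1.44² + 1.60² + 1.62² + 0.80² = 7.8980
Covariances σ_ij = r_ij · s_i · s_j:
  σ(X1,X2) = 0.61 × 1.44 × 1.60 = 1.4054
  σ(X1,X3) = 0.41 × 1.44 × 1.62 = 0.9564
  σ(X1,X4) = 0.38 × 1.44 × 0.80 = 0.4378
  σ(X2,X3) = 0.67 × 1.60 × 1.62 = 1.7366
  σ(X2,X4) = 0.41 × 1.60 × 0.80 = 0.5248
  σ(X3,X4) = 0.49 × 1.62 × 0.80 = 0.6350
σ²_T = Σσ²ᵢ + 2·Σσ_ij = 7.8980 + 2 × 5.6960 = 19.2900
α = (4/3)·(1 − 7.8980/19.2900) = 0.787

α = 0.787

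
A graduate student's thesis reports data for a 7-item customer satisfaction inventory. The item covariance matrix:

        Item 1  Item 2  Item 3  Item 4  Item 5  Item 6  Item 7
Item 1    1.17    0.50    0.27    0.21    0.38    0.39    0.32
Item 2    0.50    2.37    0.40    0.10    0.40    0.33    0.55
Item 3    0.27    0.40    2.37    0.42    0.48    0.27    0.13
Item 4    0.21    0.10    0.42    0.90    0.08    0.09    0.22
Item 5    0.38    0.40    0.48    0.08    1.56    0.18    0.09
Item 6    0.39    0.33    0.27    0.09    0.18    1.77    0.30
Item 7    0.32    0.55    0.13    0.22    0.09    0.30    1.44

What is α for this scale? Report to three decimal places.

Σσ²ᵢ = 1.17 + 2.37 + 2.37 + 0.90 + 1.56 + 1.77 + 1.44 = 11.58
Sum of off-diagonal covariances = 6.11
Var(T) = 11.58 + 2 × 6.11 = 23.80
α = (k/(k−1))·(1 − Σσ²ᵢ/Var(T)) = (7/6)·(1 − 11.58/23.80) = 0.599

α = 0.599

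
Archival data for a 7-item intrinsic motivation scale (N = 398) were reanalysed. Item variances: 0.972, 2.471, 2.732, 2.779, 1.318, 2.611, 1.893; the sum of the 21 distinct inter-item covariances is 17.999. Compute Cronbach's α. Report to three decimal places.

Σσᵢ² = 0.972 + 2.471 + 2.732 + 2.779 + 1.318 + 2.611 + 1.893 = 14.776
Sum of distinct covariances = 17.999
total variance = Σσᵢ² + 2·Σcov = 14.776 + 2 × 17.999 = 50.774
α = (7/6)·(1 − 14.776/50.774) = 0.827

Cronbach's α = 0.827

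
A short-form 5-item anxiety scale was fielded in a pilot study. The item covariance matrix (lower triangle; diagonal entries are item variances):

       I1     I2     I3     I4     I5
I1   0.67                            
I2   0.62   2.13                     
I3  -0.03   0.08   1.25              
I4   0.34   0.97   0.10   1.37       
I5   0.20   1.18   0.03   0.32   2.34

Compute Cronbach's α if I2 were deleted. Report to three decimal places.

α = 0.339

Remaining items: I1, I3, I4, I5 (k = 4).
Σσ²ᵢ = 0.67 + 1.25 + 1.37 + 2.34 = 5.63
Var(T) = 5.63 + 2 × 0.96 = 7.55
α (item deleted) = (4/3)·(1 − 5.63/7.55) = 0.339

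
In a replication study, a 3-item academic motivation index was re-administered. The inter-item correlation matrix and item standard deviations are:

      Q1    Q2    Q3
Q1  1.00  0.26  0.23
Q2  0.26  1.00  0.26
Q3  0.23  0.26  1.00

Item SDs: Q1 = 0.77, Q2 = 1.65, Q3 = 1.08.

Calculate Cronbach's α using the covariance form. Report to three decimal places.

Σσ²ᵢ = 0.77² + 1.65² + 1.08² = 4.4818
Covariances σ_ij = r_ij · s_i · s_j:
  σ(Q1,Q2) = 0.26 × 0.77 × 1.65 = 0.3303
  σ(Q1,Q3) = 0.23 × 0.77 × 1.08 = 0.1913
  σ(Q2,Q3) = 0.26 × 1.65 × 1.08 = 0.4633
σ²_T = Σσ²ᵢ + 2·Σσ_ij = 4.4818 + 2 × 0.9849 = 6.4516
α = (3/2)·(1 − 4.4818/6.4516) = 0.458

Cronbach's α = 0.458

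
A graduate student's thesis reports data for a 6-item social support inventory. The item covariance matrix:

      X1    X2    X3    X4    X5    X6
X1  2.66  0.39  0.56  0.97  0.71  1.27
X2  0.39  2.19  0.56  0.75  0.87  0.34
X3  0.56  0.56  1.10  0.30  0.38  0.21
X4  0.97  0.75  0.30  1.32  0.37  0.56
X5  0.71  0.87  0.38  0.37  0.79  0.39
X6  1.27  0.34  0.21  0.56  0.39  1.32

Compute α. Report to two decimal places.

α = 0.78

Σσ²ᵢ = 2.66 + 2.19 + 1.10 + 1.32 + 0.79 + 1.32 = 9.38
Sum of off-diagonal covariances = 8.63
Var(T) = 9.38 + 2 × 8.63 = 26.64
α = (k/(k−1))·(1 − Σσ²ᵢ/Var(T)) = (6/5)·(1 − 9.38/26.64) = 0.78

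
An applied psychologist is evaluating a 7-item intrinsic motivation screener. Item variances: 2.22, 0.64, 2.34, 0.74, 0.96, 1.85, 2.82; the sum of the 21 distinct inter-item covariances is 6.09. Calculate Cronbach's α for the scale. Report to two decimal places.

α = 0.60

ΣVar(i) = 2.22 + 0.64 + 2.34 + 0.74 + 0.96 + 1.85 + 2.82 = 11.57
Sum of distinct covariances = 6.09
σ²_T = ΣVar(i) + 2·Σcov = 11.57 + 2 × 6.09 = 23.75
α = (7/6)·(1 − 11.57/23.75) = 0.60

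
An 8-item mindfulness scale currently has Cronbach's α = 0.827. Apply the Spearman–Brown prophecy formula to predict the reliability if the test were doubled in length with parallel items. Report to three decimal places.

Length factor m = 2
α' = m·α / (1 + (m−1)·α)
   = 2 × 0.827 / (1 + (2 − 1) × 0.827)
   = 1.6540 / 1.8270 = 0.905

predicted reliability = 0.905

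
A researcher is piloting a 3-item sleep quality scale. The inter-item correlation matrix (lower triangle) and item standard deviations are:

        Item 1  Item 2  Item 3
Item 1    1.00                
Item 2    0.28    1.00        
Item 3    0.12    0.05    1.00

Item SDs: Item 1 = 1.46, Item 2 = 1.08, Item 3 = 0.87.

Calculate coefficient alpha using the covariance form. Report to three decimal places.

Σσ²ᵢ = 1.46² + 1.08² + 0.87² = 4.0549
Covariances σ_ij = r_ij · s_i · s_j:
  σ(Item 1,Item 2) = 0.28 × 1.46 × 1.08 = 0.4415
  σ(Item 1,Item 3) = 0.12 × 1.46 × 0.87 = 0.1524
  σ(Item 2,Item 3) = 0.05 × 1.08 × 0.87 = 0.0470
σ²_T = Σσ²ᵢ + 2·Σσ_ij = 4.0549 + 2 × 0.6409 = 5.3367
α = (3/2)·(1 − 4.0549/5.3367) = 0.360

α = 0.360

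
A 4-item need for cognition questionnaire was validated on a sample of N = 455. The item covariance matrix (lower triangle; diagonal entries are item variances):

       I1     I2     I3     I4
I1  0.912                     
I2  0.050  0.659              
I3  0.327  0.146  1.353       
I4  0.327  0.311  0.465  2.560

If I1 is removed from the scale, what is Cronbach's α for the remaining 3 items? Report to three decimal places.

Remaining items: I2, I3, I4 (k = 3).
Σσᵢ² = 0.659 + 1.353 + 2.560 = 4.572
σ²_total = 4.572 + 2 × 0.922 = 6.416
α (item deleted) = (3/2)·(1 − 4.572/6.416) = 0.431

α = 0.431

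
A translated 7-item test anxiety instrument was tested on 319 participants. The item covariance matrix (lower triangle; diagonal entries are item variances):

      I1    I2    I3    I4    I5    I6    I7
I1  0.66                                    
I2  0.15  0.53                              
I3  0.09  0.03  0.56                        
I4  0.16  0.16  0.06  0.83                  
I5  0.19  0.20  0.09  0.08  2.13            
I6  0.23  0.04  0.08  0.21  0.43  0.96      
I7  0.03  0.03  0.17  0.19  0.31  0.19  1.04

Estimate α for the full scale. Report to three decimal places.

Σσ²ᵢ = 0.66 + 0.53 + 0.56 + 0.83 + 2.13 + 0.96 + 1.04 = 6.71
Σ_{i<j} σ_ij = 3.12
Var(T) = 6.71 + 2 × 3.12 = 12.95
α = (k/(k−1))·(1 − Σσ²ᵢ/Var(T)) = (7/6)·(1 − 6.71/12.95) = 0.562

α = 0.562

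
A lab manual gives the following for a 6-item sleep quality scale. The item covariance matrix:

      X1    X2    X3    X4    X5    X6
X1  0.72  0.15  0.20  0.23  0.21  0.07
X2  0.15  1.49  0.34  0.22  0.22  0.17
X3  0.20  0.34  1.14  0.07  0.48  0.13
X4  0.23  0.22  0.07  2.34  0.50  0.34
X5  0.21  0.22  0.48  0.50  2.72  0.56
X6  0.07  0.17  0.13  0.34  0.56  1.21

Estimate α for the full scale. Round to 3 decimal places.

α = 0.537

ΣVar(i) = 0.72 + 1.49 + 1.14 + 2.34 + 2.72 + 1.21 = 9.62
Sum of off-diagonal covariances = 3.89
σ²_total = 9.62 + 2 × 3.89 = 17.40
α = (k/(k−1))·(1 − ΣVar(i)/σ²_total) = (6/5)·(1 − 9.62/17.40) = 0.537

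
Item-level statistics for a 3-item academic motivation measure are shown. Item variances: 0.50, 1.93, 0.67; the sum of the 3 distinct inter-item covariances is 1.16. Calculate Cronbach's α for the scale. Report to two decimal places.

α = 0.64

Σσᵢ² = 0.50 + 1.93 + 0.67 = 3.10
Sum of distinct covariances = 1.16
σ²_T = Σσᵢ² + 2·Σcov = 3.10 + 2 × 1.16 = 5.42
α = (3/2)·(1 − 3.10/5.42) = 0.64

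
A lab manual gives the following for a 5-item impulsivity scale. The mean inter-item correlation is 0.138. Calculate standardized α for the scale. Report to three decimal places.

Standardized α = k·r̄ / (1 + (k−1)·r̄) = 5 × 0.138 / (1 + 4 × 0.138)
  = 0.6900 / 1.5520 = 0.445

standardized α = 0.445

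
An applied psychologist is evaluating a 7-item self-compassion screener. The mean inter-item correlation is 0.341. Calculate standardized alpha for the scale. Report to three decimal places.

α = 0.784

Standardized α = k·r̄ / (1 + (k−1)·r̄) = 7 × 0.341 / (1 + 6 × 0.341)
  = 2.3870 / 3.0460 = 0.784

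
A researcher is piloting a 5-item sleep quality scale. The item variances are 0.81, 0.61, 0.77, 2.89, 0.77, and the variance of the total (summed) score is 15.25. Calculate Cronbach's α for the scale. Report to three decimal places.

α = 0.770

sum of item variances = 0.81 + 0.61 + 0.77 + 2.89 + 0.77 = 5.85
α = (k/(k−1))·(1 − sum of item variances/total variance) = (5/4)·(1 − 5.85/15.25) = 0.770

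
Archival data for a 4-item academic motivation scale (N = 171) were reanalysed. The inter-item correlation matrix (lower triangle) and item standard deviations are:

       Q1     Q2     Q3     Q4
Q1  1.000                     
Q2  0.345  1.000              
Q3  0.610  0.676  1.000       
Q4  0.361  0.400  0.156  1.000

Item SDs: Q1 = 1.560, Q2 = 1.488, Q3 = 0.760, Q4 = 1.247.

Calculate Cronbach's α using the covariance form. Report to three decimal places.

Cronbach's α = 0.712

Σσ²ᵢ = 1.560² + 1.488² + 0.760² + 1.247² = 6.7804
Covariances σ_ij = r_ij · s_i · s_j:
  σ(Q1,Q2) = 0.345 × 1.560 × 1.488 = 0.8008
  σ(Q1,Q3) = 0.610 × 1.560 × 0.760 = 0.7232
  σ(Q1,Q4) = 0.361 × 1.560 × 1.247 = 0.7023
  σ(Q2,Q3) = 0.676 × 1.488 × 0.760 = 0.7645
  σ(Q2,Q4) = 0.400 × 1.488 × 1.247 = 0.7422
  σ(Q3,Q4) = 0.156 × 0.760 × 1.247 = 0.1478
σ²_T = Σσ²ᵢ + 2·Σσ_ij = 6.7804 + 2 × 3.8808 = 14.5420
α = (4/3)·(1 − 6.7804/14.5420) = 0.712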